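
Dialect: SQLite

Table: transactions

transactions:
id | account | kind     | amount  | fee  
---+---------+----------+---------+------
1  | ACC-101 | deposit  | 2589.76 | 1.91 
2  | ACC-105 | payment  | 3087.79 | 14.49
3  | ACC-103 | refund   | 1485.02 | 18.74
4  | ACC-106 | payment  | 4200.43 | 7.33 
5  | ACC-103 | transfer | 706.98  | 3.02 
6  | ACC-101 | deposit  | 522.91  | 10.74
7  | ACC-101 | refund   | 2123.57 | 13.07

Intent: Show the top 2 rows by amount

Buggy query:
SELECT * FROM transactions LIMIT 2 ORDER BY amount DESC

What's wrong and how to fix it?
Bug: ORDER BY cannot follow LIMIT; LIMIT is the final clause

Fix: Swap the clauses: ORDER BY first, then LIMIT

Corrected query:
SELECT * FROM transactions ORDER BY amount DESC LIMIT 2

Result:
id | account | kind    | amount  | fee  
---+---------+---------+---------+------
4  | ACC-106 | payment | 4200.43 | 7.33 
2  | ACC-105 | payment | 3087.79 | 14.49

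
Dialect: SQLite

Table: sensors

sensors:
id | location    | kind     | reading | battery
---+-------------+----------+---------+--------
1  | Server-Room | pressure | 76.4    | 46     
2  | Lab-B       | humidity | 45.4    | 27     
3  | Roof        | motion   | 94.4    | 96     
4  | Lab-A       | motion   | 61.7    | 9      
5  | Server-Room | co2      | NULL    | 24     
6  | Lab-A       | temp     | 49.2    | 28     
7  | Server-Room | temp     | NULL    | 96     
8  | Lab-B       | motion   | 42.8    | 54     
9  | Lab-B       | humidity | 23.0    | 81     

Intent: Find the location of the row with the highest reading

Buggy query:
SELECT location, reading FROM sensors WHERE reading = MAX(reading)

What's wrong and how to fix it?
Bug: WHERE is evaluated per row; an aggregate over the whole table isn't defined there

Fix: Wrap MAX in a scalar subquery so WHERE compares against a single value

Corrected query:
SELECT location, reading FROM sensors WHERE reading = (SELECT MAX(reading) FROM sensors)

Result:
location | reading
---------+--------
Roof     | 94.4   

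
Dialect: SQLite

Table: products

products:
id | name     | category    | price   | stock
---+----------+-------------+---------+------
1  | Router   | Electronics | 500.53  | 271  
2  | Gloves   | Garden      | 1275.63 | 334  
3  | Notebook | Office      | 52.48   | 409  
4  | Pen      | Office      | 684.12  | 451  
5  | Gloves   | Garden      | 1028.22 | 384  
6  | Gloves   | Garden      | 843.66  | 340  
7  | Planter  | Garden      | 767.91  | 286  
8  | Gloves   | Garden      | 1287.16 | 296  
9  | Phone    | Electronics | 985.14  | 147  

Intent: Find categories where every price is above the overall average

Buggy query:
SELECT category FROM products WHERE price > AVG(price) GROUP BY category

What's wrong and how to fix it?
Bug: AVG() is an aggregate; it can't sit directly in WHERE

Fix: Compute the overall average in a scalar subquery and compare each group's MIN against it in HAVING

Corrected query:
SELECT category FROM products GROUP BY category HAVING MIN(price) > (SELECT AVG(price) FROM products)

Result:
(no rows)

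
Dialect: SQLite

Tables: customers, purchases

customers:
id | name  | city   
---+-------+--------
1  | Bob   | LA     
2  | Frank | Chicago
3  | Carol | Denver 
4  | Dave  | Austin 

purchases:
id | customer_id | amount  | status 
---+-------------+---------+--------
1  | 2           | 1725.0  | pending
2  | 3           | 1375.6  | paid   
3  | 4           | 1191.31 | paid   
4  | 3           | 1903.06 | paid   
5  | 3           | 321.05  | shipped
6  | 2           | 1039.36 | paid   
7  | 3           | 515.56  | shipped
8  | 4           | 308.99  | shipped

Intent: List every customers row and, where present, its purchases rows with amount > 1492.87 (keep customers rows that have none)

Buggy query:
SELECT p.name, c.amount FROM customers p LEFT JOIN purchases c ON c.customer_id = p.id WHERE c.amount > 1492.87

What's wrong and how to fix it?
Bug: Filtering c.amount in WHERE discards the NULL rows produced by LEFT JOIN, turning it into an inner join

Fix: Put 'c.amount > 1492.87' in the JOIN's ON clause instead of WHERE

Corrected query:
SELECT p.name, c.amount FROM customers p LEFT JOIN purchases c ON c.customer_id = p.id AND c.amount > 1492.87

Result:
name  | amount 
------+--------
Bob   | NULL   
Frank | 1725   
Carol | 1903.06
Dave  | NULL   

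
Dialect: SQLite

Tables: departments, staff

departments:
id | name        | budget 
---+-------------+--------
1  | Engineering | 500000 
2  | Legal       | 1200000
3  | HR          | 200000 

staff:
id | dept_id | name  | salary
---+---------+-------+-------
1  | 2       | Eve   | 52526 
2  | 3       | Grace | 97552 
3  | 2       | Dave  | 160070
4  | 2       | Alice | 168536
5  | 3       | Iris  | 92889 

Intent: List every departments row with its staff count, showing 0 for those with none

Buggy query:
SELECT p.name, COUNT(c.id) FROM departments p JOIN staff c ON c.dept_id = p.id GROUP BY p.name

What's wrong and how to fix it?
Bug: An inner join excludes parents with zero children

Fix: Switch to LEFT JOIN to retain unmatched parent rows

Corrected query:
SELECT p.name, COUNT(c.id) FROM departments p LEFT JOIN staff c ON c.dept_id = p.id GROUP BY p.name

Result:
name        | COUNT(c.id)
------------+------------
Engineering | 0          
HR          | 2          
Legal       | 3          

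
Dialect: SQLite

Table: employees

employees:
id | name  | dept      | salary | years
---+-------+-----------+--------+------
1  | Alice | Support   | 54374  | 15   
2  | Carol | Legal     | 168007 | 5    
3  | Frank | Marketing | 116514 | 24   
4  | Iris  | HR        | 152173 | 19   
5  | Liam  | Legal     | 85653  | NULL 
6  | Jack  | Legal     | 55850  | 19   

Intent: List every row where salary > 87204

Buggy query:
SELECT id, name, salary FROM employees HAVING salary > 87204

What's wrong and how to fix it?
Bug: This is a non-aggregate query (no GROUP BY, no aggregates), so in SQLite the HAVING clause is invalid here; a row-level condition belongs in WHERE

Fix: Use WHERE for row-level filtering

Corrected query:
SELECT id, name, salary FROM employees WHERE salary > 87204

Result:
id | name  | salary
---+-------+-------
2  | Carol | 168007
3  | Frank | 116514
4  | Iris  | 152173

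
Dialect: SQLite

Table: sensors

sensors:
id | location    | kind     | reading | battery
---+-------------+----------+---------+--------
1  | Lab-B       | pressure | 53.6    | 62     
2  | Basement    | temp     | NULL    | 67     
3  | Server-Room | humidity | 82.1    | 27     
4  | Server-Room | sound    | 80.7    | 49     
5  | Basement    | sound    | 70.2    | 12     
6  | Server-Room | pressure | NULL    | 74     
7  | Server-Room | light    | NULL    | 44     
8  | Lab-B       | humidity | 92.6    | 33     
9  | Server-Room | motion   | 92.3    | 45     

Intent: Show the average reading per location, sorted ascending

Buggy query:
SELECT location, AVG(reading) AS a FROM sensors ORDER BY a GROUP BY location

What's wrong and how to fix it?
Bug: GROUP BY must precede ORDER BY

Fix: Reorder: SELECT … FROM … GROUP BY … ORDER BY …

Corrected query:
SELECT location, AVG(reading) AS a FROM sensors GROUP BY location ORDER BY a

Result:
location    | a        
------------+----------
Basement    | 70.2     
Lab-B       | 73.1     
Server-Room | 85.033333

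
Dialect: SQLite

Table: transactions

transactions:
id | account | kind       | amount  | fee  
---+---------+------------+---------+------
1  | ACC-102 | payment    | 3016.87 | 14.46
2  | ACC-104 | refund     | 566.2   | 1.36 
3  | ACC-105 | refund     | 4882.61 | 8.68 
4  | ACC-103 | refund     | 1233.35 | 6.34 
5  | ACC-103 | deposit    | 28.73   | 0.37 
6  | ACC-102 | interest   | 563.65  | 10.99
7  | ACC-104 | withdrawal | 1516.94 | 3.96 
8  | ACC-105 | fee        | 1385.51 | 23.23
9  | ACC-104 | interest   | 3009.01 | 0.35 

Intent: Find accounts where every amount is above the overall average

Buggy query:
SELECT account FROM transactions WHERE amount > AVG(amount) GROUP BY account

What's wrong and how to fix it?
Bug: WHERE evaluates per row before aggregation, so AVG() is unavailable

Fix: Use a subquery for AVG and a HAVING MIN(...) filter so the condition holds for every row in the group

Corrected query:
SELECT account FROM transactions GROUP BY account HAVING MIN(amount) > (SELECT AVG(amount) FROM transactions)

Result:
(no rows)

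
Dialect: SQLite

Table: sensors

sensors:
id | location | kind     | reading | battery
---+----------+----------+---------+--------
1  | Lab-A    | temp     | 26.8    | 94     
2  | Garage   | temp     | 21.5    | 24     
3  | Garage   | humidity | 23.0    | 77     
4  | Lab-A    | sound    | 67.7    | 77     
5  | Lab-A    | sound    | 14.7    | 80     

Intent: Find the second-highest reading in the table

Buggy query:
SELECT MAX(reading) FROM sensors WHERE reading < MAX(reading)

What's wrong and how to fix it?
Bug: The inner MAX is an aggregate inside WHERE, which is not allowed

Fix: Compute the overall MAX in a subquery, then take MAX of rows below it

Corrected query:
SELECT MAX(reading) FROM sensors WHERE reading < (SELECT MAX(reading) FROM sensors)

Result:
MAX(reading)
------------
26.8        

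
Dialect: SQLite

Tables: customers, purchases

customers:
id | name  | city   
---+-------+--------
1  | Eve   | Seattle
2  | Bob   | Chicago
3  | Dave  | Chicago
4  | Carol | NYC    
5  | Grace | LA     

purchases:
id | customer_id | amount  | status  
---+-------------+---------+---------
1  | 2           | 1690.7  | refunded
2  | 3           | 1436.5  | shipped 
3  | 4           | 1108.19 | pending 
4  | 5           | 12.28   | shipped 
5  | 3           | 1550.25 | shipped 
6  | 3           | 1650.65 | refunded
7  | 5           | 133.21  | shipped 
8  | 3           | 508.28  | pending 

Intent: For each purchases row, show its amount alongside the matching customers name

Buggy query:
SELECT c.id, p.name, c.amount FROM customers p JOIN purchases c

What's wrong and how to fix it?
Bug: JOIN with no ON clause produces a cartesian product; every purchases row pairs with every customers row

Fix: Add ON c.customer_id = p.id to the JOIN

Corrected query:
SELECT c.id, p.name, c.amount FROM customers p JOIN purchases c ON c.customer_id = p.id

Result:
id | name  | amount 
---+-------+--------
1  | Bob   | 1690.7 
2  | Dave  | 1436.5 
3  | Carol | 1108.19
4  | Grace | 12.28  
5  | Dave  | 1550.25
6  | Dave  | 1650.65
7  | Grace | 133.21 
8  | Dave  | 508.28 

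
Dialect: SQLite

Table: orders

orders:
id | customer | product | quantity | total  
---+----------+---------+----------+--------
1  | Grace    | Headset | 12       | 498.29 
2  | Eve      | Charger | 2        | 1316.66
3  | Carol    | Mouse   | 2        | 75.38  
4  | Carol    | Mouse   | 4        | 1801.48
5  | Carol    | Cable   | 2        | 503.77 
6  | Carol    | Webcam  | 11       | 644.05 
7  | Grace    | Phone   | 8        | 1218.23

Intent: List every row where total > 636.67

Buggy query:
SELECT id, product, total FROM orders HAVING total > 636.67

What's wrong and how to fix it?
Bug: HAVING filters the output of aggregation, but this query has no GROUP BY and no aggregate functions, so SQLite rejects it (HAVING clause on a non-aggregate query); the condition here is per row

Fix: Use WHERE for row-level filtering

Corrected query:
SELECT id, product, total FROM orders WHERE total > 636.67

Result:
id | product | total  
---+---------+--------
2  | Charger | 1316.66
4  | Mouse   | 1801.48
6  | Webcam  | 644.05 
7  | Phone   | 1218.23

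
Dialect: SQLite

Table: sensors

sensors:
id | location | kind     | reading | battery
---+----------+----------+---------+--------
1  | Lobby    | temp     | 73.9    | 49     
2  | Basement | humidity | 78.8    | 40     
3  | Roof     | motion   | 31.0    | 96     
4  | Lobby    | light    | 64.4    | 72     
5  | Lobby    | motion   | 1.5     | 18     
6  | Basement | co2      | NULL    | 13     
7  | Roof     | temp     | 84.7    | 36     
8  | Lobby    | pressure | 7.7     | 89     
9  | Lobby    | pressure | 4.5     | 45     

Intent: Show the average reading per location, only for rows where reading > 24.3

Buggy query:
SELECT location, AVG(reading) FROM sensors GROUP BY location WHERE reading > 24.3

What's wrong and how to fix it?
Bug: Row-level WHERE must come before GROUP BY in the clause order

Fix: Move the WHERE clause before GROUP BY

Corrected query:
SELECT location, AVG(reading) FROM sensors WHERE reading > 24.3 GROUP BY location

Result:
location | AVG(reading)
---------+-------------
Basement | 78.8        
Lobby    | 69.15       
Roof     | 57.85       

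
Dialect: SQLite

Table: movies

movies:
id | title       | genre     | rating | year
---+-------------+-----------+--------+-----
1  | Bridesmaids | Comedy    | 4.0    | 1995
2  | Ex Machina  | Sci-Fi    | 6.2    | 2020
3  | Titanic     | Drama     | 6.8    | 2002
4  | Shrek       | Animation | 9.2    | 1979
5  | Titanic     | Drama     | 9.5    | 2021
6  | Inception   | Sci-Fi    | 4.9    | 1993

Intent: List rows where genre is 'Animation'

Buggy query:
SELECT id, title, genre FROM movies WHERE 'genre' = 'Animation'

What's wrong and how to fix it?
Bug: 'genre' in single quotes is a string literal, not the column; the comparison is literal-vs-literal and never true

Fix: Reference the column as genre without single quotes

Corrected query:
SELECT id, title, genre FROM movies WHERE genre = 'Animation'

Result:
id | title | genre    
---+-------+----------
4  | Shrek | Animation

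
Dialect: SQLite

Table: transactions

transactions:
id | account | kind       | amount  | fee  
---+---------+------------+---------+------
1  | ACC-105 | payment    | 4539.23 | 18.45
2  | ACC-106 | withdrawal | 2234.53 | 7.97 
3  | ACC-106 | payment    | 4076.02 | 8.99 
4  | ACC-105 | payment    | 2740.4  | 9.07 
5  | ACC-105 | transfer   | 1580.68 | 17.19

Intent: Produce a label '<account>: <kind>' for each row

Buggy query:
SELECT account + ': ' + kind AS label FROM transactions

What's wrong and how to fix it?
Bug: '+' is numeric addition; on text columns SQLite converts them to 0 instead of concatenating

Fix: Use the || operator for string concatenation

Corrected query:
SELECT account || ': ' || kind AS label FROM transactions

Result:
label              
-------------------
ACC-105: payment   
ACC-106: withdrawal
ACC-106: payment   
ACC-105: payment   
ACC-105: transfer  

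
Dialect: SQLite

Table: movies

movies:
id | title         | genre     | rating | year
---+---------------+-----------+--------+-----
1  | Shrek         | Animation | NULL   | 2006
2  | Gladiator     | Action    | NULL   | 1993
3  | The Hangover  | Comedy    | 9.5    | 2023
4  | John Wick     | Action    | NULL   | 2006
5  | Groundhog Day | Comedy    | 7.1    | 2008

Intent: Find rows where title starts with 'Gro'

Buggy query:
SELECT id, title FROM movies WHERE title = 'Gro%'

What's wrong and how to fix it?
Bug: '=' compares the literal string including the % character; pattern matching needs LIKE

Fix: Replace '=' with LIKE so 'Gro%' is treated as a pattern

Corrected query:
SELECT id, title FROM movies WHERE title LIKE 'Gro%'

Result:
id | title        
---+--------------
5  | Groundhog Day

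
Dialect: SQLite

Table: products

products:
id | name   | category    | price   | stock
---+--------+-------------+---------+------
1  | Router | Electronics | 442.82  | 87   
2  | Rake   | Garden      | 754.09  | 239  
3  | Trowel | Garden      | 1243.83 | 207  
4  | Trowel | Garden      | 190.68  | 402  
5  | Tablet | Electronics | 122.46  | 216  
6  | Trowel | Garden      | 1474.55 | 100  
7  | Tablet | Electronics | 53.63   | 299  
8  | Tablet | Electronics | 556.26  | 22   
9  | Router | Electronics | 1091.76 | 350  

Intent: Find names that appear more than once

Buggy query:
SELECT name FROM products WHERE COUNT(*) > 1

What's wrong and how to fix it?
Bug: WHERE can't reference COUNT(*); aggregates are computed after WHERE

Fix: GROUP BY name, then filter groups with HAVING COUNT(*) > 1

Corrected query:
SELECT name FROM products GROUP BY name HAVING COUNT(*) > 1

Result:
name  
------
Router
Tablet
Trowel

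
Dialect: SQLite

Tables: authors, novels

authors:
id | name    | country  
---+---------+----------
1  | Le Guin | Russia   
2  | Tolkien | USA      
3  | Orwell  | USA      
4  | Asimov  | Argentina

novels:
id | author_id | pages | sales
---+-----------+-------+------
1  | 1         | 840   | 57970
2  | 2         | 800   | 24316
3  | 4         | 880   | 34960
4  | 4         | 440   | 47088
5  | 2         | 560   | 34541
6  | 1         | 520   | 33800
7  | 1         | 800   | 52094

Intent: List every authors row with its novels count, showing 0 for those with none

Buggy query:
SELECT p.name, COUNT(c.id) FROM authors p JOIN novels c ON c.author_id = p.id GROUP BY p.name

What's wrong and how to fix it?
Bug: INNER JOIN drops authors rows that have no matching novels rows

Fix: Use LEFT JOIN so parents without children still appear (COUNT(c.id) gives 0)

Corrected query:
SELECT p.name, COUNT(c.id) FROM authors p LEFT JOIN novels c ON c.author_id = p.id GROUP BY p.name

Result:
name    | COUNT(c.id)
--------+------------
Asimov  | 2          
Le Guin | 3          
Orwell  | 0          
Tolkien | 2          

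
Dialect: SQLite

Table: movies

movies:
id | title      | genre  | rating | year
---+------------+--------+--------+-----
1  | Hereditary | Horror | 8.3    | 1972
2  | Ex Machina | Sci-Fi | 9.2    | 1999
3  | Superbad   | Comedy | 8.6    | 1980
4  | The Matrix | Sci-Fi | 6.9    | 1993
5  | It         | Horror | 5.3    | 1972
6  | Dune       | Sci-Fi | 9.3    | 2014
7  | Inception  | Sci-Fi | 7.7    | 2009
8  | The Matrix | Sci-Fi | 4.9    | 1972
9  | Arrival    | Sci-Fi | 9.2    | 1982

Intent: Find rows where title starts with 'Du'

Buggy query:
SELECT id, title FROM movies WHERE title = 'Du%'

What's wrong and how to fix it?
Bug: Wildcards only work with LIKE; '=' treats '%' as a literal character

Fix: Replace '=' with LIKE so 'Du%' is treated as a pattern

Corrected query:
SELECT id, title FROM movies WHERE title LIKE 'Du%'

Result:
id | title
---+------
6  | Dune 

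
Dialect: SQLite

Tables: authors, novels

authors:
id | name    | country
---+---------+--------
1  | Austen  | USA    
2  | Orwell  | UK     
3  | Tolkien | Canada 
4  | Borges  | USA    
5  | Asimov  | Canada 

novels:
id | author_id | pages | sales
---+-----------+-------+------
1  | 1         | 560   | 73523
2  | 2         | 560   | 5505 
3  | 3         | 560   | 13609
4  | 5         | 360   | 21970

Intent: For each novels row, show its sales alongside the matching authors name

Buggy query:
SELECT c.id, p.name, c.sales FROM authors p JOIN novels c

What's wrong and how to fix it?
Bug: Missing join condition: each novels row is matched to all authors rows instead of just its own

Fix: Specify the join condition linking the foreign key to the parent id

Corrected query:
SELECT c.id, p.name, c.sales FROM authors p JOIN novels c ON c.author_id = p.id

Result:
id | name    | sales
---+---------+------
1  | Austen  | 73523
2  | Orwell  | 5505 
3  | Tolkien | 13609
4  | Asimov  | 21970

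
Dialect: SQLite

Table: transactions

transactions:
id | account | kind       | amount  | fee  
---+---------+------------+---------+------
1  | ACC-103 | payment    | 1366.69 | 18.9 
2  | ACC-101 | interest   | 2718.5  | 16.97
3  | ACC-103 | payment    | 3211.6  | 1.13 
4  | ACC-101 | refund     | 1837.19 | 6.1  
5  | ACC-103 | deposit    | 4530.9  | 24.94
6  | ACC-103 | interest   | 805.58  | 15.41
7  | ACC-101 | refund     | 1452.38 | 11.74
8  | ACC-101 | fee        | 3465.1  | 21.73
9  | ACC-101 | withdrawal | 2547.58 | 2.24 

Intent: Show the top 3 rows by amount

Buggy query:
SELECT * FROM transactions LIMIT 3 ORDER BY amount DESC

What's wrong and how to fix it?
Bug: ORDER BY cannot follow LIMIT; LIMIT is the final clause

Fix: Sort with ORDER BY, then apply LIMIT

Corrected query:
SELECT * FROM transactions ORDER BY amount DESC LIMIT 3

Result:
id | account | kind    | amount | fee  
---+---------+---------+--------+------
5  | ACC-103 | deposit | 4530.9 | 24.94
8  | ACC-101 | fee     | 3465.1 | 21.73
3  | ACC-103 | payment | 3211.6 | 1.13 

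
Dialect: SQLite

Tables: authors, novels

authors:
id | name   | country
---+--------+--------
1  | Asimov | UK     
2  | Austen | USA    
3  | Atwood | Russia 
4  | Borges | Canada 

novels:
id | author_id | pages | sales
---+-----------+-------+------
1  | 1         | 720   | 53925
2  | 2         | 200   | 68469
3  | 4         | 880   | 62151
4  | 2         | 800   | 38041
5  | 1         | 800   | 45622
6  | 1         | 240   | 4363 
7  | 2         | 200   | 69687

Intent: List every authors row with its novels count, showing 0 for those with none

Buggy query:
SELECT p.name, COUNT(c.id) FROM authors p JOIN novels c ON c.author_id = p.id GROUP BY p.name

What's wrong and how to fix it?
Bug: An inner join excludes parents with zero children

Fix: Switch to LEFT JOIN to retain unmatched parent rows

Corrected query:
SELECT p.name, COUNT(c.id) FROM authors p LEFT JOIN novels c ON c.author_id = p.id GROUP BY p.name

Result:
name   | COUNT(c.id)
-------+------------
Asimov | 3          
Atwood | 0          
Austen | 3          
Borges | 1          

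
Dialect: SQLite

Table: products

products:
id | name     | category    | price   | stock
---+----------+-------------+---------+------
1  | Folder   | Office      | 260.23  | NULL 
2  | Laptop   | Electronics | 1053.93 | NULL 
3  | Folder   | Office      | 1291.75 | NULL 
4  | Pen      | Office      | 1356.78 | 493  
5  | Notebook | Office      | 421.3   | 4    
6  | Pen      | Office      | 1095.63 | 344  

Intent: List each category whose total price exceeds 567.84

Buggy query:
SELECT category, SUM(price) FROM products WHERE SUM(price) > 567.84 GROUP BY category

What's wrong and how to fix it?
Bug: SUM(price) is an aggregate, but WHERE filters rows before aggregation

Fix: Use HAVING (which filters groups after aggregation) instead of WHERE

Corrected query:
SELECT category, SUM(price) FROM products GROUP BY category HAVING SUM(price) > 567.84

Result:
category    | SUM(price)
------------+-----------
Electronics | 1053.93   
Office      | 4425.69   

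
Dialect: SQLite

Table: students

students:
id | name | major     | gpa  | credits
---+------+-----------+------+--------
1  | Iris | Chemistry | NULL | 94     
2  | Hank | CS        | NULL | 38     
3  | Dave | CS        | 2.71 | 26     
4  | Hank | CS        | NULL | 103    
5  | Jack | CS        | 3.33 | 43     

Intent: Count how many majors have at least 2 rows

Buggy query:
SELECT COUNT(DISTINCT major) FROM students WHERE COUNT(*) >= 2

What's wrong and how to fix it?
Bug: WHERE filters individual rows, not groups, so a group-level COUNT is invalid there

Fix: Use a subquery that GROUPs and filters with HAVING, then count its rows

Corrected query:
SELECT COUNT(*) FROM (SELECT major FROM students GROUP BY major HAVING COUNT(*) >= 2)

Result:
COUNT(*)
--------
1       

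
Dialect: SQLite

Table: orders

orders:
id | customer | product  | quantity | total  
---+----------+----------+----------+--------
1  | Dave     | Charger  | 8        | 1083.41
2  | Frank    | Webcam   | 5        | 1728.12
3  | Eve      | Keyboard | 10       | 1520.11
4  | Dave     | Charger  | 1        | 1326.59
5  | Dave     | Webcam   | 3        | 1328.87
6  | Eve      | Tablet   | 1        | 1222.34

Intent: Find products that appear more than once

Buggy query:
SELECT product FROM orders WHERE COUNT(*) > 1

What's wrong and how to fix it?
Bug: COUNT(*) is an aggregate and cannot be used in WHERE

Fix: GROUP BY product, then filter groups with HAVING COUNT(*) > 1

Corrected query:
SELECT product FROM orders GROUP BY product HAVING COUNT(*) > 1

Result:
product
-------
Charger
Webcam 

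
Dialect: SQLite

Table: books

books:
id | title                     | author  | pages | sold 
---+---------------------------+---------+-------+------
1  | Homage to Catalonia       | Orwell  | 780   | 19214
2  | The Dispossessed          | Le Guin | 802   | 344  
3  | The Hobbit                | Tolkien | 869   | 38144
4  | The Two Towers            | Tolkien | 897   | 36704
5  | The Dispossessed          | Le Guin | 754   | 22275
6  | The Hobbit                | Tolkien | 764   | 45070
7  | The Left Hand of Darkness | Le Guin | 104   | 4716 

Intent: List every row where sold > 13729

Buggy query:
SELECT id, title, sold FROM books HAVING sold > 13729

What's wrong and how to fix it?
Bug: HAVING filters the output of aggregation, but this query has no GROUP BY and no aggregate functions, so SQLite rejects it (HAVING clause on a non-aggregate query); the condition here is per row

Fix: Use WHERE for row-level filtering

Corrected query:
SELECT id, title, sold FROM books WHERE sold > 13729

Result:
id | title               | sold 
---+---------------------+------
1  | Homage to Catalonia | 19214
3  | The Hobbit          | 38144
4  | The Two Towers      | 36704
5  | The Dispossessed    | 22275
6  | The Hobbit          | 45070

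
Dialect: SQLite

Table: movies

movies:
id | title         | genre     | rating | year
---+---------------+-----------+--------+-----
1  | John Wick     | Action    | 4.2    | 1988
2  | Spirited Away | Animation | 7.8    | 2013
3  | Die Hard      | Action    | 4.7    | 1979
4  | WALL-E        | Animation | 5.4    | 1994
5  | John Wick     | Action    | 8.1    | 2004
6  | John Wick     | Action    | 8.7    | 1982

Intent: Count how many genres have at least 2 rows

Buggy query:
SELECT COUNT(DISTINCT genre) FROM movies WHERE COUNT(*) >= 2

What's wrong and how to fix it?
Bug: COUNT(*) cannot appear in WHERE; the per-group count doesn't exist yet

Fix: Use a subquery that GROUPs and filters with HAVING, then count its rows

Corrected query:
SELECT COUNT(*) FROM (SELECT genre FROM movies GROUP BY genre HAVING COUNT(*) >= 2)

Result:
COUNT(*)
--------
2       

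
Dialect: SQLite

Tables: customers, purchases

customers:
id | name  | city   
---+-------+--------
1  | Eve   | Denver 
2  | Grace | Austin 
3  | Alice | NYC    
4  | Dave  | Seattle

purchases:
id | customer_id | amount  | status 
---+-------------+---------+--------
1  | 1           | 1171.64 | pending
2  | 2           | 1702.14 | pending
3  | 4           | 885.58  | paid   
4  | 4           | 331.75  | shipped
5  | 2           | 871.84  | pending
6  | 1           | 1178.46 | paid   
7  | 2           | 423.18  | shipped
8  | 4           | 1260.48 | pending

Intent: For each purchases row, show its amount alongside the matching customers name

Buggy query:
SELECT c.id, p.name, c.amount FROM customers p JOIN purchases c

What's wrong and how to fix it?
Bug: Missing join condition: each purchases row is matched to all customers rows instead of just its own

Fix: Specify the join condition linking the foreign key to the parent id

Corrected query:
SELECT c.id, p.name, c.amount FROM customers p JOIN purchases c ON c.customer_id = p.id

Result:
id | name  | amount 
---+-------+--------
1  | Eve   | 1171.64
2  | Grace | 1702.14
3  | Dave  | 885.58 
4  | Dave  | 331.75 
5  | Grace | 871.84 
6  | Eve   | 1178.46
7  | Grace | 423.18 
8  | Dave  | 1260.48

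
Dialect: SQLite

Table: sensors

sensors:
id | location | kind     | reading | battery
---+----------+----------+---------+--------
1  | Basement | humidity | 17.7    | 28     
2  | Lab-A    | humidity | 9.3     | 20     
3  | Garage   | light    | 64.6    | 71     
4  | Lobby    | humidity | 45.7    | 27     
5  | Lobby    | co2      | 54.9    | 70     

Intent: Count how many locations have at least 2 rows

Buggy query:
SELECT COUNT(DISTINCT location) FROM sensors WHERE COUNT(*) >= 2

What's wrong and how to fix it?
Bug: COUNT(*) cannot appear in WHERE; the per-group count doesn't exist yet

Fix: Group first with HAVING COUNT(*) >= 2, then COUNT the resulting groups

Corrected query:
SELECT COUNT(*) FROM (SELECT location FROM sensors GROUP BY location HAVING COUNT(*) >= 2)

Result:
COUNT(*)
--------
1       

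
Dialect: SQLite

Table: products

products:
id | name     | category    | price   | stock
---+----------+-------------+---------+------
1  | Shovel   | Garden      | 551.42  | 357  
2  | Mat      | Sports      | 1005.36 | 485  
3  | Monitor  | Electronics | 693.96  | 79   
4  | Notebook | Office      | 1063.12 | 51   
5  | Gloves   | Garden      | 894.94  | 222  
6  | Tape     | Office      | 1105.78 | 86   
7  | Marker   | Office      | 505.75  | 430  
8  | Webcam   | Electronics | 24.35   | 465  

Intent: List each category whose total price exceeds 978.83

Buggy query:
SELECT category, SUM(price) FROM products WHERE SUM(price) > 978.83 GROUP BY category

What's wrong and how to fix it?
Bug: WHERE runs before GROUP BY, so aggregates aren't available there

Fix: Move the aggregate condition to a HAVING clause

Corrected query:
SELECT category, SUM(price) FROM products GROUP BY category HAVING SUM(price) > 978.83

Result:
category | SUM(price)
---------+-----------
Garden   | 1446.36   
Office   | 2674.65   
Sports   | 1005.36   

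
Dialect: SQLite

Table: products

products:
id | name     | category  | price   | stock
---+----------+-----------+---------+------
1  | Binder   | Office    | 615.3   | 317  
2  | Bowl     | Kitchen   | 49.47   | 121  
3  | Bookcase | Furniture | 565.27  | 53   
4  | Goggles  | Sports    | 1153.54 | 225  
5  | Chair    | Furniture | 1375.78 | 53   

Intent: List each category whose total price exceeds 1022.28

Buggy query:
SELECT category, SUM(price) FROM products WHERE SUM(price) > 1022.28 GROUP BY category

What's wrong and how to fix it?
Bug: SUM(price) is an aggregate, but WHERE filters rows before aggregation

Fix: Move the aggregate condition to a HAVING clause

Corrected query:
SELECT category, SUM(price) FROM products GROUP BY category HAVING SUM(price) > 1022.28

Result:
category  | SUM(price)
----------+-----------
Furniture | 1941.05   
Sports    | 1153.54   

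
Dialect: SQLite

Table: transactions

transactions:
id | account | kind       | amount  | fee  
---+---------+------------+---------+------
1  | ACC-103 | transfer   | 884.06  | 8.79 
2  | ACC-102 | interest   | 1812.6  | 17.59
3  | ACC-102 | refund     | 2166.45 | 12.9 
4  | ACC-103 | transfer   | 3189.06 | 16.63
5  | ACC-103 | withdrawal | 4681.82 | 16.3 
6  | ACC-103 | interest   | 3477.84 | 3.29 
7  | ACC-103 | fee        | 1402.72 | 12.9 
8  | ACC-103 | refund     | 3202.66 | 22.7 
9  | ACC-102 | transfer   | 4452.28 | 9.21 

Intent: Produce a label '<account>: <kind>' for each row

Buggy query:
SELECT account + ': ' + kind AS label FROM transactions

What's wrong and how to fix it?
Bug: '+' is numeric addition; on text columns SQLite converts them to 0 instead of concatenating

Fix: Replace + with || to concatenate text

Corrected query:
SELECT account || ': ' || kind AS label FROM transactions

Result:
label              
-------------------
ACC-103: transfer  
ACC-102: interest  
ACC-102: refund    
ACC-103: transfer  
ACC-103: withdrawal
ACC-103: interest  
ACC-103: fee       
ACC-103: refund    
ACC-102: transfer  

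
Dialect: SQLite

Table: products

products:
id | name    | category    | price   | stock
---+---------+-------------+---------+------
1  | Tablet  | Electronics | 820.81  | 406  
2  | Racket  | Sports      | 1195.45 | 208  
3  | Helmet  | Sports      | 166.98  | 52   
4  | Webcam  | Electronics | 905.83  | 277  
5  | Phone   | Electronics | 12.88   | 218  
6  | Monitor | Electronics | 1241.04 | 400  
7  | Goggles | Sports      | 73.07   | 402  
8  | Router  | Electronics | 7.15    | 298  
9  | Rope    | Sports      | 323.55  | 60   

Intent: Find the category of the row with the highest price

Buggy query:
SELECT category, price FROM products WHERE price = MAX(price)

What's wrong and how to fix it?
Bug: WHERE is evaluated per row; an aggregate over the whole table isn't defined there

Fix: Use a subquery: WHERE price = (SELECT MAX(price) FROM products)

Corrected query:
SELECT category, price FROM products WHERE price = (SELECT MAX(price) FROM products)

Result:
category    | price  
------------+--------
Electronics | 1241.04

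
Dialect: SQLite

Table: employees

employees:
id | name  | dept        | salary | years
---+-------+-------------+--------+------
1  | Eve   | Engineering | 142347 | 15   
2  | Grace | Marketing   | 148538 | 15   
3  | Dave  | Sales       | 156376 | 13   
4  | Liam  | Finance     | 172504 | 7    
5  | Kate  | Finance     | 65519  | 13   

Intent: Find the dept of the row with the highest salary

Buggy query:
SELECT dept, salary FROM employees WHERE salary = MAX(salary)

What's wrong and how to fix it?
Bug: WHERE is evaluated per row; an aggregate over the whole table isn't defined there

Fix: Use a subquery: WHERE salary = (SELECT MAX(salary) FROM employees)

Corrected query:
SELECT dept, salary FROM employees WHERE salary = (SELECT MAX(salary) FROM employees)

Result:
dept    | salary
--------+-------
Finance | 172504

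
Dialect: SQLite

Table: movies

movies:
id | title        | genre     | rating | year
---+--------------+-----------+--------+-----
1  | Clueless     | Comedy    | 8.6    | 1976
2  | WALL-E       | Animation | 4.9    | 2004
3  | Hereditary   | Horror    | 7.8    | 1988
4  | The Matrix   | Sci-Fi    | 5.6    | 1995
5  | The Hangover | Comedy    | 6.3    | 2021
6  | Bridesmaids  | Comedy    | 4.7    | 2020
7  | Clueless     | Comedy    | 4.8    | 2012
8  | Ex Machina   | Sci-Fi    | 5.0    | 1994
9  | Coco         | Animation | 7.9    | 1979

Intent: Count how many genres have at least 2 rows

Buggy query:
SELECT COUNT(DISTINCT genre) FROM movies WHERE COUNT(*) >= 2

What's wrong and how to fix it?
Bug: WHERE filters individual rows, not groups, so a group-level COUNT is invalid there

Fix: Group first with HAVING COUNT(*) >= 2, then COUNT the resulting groups

Corrected query:
SELECT COUNT(*) FROM (SELECT genre FROM movies GROUP BY genre HAVING COUNT(*) >= 2)

Result:
COUNT(*)
--------
3       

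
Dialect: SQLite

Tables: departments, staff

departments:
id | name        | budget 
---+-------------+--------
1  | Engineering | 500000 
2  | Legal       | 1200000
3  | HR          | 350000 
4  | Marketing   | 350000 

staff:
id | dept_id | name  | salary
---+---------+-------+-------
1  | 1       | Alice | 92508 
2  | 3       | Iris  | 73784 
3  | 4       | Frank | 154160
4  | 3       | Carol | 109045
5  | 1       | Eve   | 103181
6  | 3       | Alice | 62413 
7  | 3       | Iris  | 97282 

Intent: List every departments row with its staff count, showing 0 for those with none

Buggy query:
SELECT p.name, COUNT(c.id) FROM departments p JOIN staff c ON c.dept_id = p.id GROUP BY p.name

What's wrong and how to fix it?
Bug: An inner join excludes parents with zero children

Fix: Switch to LEFT JOIN to retain unmatched parent rows

Corrected query:
SELECT p.name, COUNT(c.id) FROM departments p LEFT JOIN staff c ON c.dept_id = p.id GROUP BY p.name

Result:
name        | COUNT(c.id)
------------+------------
Engineering | 2          
HR          | 4          
Legal       | 0          
Marketing   | 1          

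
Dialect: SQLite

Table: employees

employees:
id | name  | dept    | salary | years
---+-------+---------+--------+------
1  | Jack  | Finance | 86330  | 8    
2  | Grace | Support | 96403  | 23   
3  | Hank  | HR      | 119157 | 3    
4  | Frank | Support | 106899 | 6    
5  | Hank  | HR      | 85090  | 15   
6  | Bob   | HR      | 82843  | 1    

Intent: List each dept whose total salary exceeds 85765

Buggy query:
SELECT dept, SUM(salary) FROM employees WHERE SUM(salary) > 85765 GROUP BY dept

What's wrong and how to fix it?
Bug: Aggregate functions cannot appear in a WHERE clause

Fix: Move the aggregate condition to a HAVING clause

Corrected query:
SELECT dept, SUM(salary) FROM employees GROUP BY dept HAVING SUM(salary) > 85765

Result:
dept    | SUM(salary)
--------+------------
Finance | 86330      
HR      | 287090     
Support | 203302     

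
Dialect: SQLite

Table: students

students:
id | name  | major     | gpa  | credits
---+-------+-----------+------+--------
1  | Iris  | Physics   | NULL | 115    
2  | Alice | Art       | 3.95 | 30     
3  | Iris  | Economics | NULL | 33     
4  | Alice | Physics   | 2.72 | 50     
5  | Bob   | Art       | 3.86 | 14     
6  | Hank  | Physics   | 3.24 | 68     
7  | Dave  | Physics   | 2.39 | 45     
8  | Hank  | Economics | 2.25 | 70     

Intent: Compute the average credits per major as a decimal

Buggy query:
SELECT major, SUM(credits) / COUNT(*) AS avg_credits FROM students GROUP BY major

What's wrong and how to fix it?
Bug: SUM(credits) and COUNT(*) are both integers; the division truncates the fractional part

Fix: Multiply by 1.0 (or CAST to REAL) to force floating-point division

Corrected query:
SELECT major, SUM(credits) * 1.0 / COUNT(*) AS avg_credits FROM students GROUP BY major

Result:
major     | avg_credits
----------+------------
Art       | 22         
Economics | 51.5       
Physics   | 69.5       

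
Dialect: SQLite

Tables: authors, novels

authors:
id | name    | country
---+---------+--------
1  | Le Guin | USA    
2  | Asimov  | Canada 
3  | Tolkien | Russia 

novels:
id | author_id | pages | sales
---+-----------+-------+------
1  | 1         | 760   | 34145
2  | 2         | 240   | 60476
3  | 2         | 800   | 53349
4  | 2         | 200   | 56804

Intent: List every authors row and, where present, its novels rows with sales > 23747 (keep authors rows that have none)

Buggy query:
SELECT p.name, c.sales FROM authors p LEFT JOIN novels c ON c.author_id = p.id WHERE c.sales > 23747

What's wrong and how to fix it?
Bug: Filtering c.sales in WHERE discards the NULL rows produced by LEFT JOIN, turning it into an inner join

Fix: Put 'c.sales > 23747' in the JOIN's ON clause instead of WHERE

Corrected query:
SELECT p.name, c.sales FROM authors p LEFT JOIN novels c ON c.author_id = p.id AND c.sales > 23747

Result:
name    | sales
--------+------
Le Guin | 34145
Asimov  | 53349
Asimov  | 56804
Asimov  | 60476
Tolkien | NULL 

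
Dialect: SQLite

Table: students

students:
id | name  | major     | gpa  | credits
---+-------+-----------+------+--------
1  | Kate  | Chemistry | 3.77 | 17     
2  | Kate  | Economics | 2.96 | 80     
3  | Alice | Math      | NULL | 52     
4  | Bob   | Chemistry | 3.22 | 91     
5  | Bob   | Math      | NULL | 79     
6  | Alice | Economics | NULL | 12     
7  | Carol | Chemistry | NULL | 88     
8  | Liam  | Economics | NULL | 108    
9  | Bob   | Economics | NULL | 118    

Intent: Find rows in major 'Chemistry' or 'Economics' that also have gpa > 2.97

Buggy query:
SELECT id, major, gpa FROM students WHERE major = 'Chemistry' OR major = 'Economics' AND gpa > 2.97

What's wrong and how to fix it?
Bug: Without parentheses, AND is evaluated before OR, so the gpa filter only applies to the 'Economics' branch

Fix: Add parentheses around the OR so the AND applies to both alternatives

Corrected query:
SELECT id, major, gpa FROM students WHERE (major = 'Chemistry' OR major = 'Economics') AND gpa > 2.97

Result:
id | major     | gpa 
---+-----------+-----
1  | Chemistry | 3.77
4  | Chemistry | 3.22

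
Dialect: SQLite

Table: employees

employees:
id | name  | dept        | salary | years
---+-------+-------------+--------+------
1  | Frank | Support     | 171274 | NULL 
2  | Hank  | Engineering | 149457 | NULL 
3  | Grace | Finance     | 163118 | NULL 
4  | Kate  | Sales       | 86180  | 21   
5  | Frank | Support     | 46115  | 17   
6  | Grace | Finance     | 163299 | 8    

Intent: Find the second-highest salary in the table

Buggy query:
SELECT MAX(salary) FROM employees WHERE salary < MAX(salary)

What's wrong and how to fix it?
Bug: MAX(salary) on the right of the comparison is an aggregate-in-WHERE error

Fix: Compute the overall MAX in a subquery, then take MAX of rows below it

Corrected query:
SELECT MAX(salary) FROM employees WHERE salary < (SELECT MAX(salary) FROM employees)

Result:
MAX(salary)
-----------
163299     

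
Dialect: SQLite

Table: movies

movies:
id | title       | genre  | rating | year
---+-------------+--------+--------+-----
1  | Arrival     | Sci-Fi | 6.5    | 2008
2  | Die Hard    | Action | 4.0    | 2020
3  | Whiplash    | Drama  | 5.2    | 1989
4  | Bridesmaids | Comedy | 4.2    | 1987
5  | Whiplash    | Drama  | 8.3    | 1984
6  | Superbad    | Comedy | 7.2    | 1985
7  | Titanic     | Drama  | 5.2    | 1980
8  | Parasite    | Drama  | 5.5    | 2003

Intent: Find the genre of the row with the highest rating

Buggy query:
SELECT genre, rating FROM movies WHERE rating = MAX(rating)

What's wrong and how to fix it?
Bug: WHERE is evaluated per row; an aggregate over the whole table isn't defined there

Fix: Use a subquery: WHERE rating = (SELECT MAX(rating) FROM movies)

Corrected query:
SELECT genre, rating FROM movies WHERE rating = (SELECT MAX(rating) FROM movies)

Result:
genre | rating
------+-------
Drama | 8.3   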